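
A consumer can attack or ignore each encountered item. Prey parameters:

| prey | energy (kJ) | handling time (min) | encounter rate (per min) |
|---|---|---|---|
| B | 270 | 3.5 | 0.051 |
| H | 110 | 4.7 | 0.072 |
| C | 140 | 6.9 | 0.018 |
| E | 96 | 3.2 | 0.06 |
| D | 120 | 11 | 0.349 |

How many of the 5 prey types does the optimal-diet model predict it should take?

4

E/h in descending order: B 77.1, E 30, H 23.4, C 20.3, D 10.9 kJ/min. The optimal diet is the largest prefix of this list for which every included type satisfies E_i/h_i > R on the types above it.
Rate on top 1: 11.68. E: 30 > 11.68 → include.
Rate on top 2: 14.25. H: 23.4 > 14.25 → include.
Rate on top 3: 16.06. C: 20.3 > 16.06 → include.
Rate on top 4: 16.35. D: 10.9 < 16.35 → exclude; stop.
Optimal diet: B, E, H, C — 4 of 5 types.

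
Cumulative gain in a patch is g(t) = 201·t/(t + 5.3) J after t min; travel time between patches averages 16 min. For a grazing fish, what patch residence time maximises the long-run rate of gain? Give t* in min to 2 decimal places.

9.21 min

By the marginal value theorem, leave when the instantaneous gain rate g'(t) equals the habitat-wide average g(t)/(T + t).
g'(t) = 201·5.3/(t + 5.3)². Setting 201·5.3/(t+5.3)² = 201t/[(t+5.3)(16+t)] gives 5.3(16+t) = t(t+5.3), so t² = 5.3×16 = 84.8.
t* = √84.8 = 9.209 min.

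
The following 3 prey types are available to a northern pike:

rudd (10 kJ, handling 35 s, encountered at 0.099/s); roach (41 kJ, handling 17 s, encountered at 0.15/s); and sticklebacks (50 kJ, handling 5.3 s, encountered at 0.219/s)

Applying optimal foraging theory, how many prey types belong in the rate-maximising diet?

1

Profitabilities (E/h, kJ/s): sticklebacks 9.43, roach 2.41, rudd 0.286. Add prey in this order while the next type's profitability exceeds the intake rate on those already taken.
Rate on top 1: 5.068. roach: 2.41 < 5.068 → exclude; stop.
Optimal diet: sticklebacks — 1 of 3 types.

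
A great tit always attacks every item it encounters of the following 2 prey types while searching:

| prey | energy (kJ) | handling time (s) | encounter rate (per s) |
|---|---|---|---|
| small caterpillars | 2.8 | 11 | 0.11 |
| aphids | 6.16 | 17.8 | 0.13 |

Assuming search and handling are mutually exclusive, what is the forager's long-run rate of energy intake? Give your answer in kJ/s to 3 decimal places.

0.245 kJ/s

R = (0.11×2.8 + 0.13×6.16) / (1 + 0.11×11 + 0.13×17.8) = 1.109/4.524 = 0.2451 kJ/s.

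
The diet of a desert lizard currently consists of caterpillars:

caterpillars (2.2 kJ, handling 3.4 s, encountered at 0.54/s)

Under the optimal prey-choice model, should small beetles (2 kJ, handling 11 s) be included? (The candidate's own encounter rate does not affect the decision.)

No

Current rate: (0.54×2.2)/(1 + 0.54×3.4) = 0.4189 kJ/s.
small beetles: E/h = 2/11 = 0.1818 kJ/s.
Since 0.1818 < R, time spent handling small beetles is better spent searching.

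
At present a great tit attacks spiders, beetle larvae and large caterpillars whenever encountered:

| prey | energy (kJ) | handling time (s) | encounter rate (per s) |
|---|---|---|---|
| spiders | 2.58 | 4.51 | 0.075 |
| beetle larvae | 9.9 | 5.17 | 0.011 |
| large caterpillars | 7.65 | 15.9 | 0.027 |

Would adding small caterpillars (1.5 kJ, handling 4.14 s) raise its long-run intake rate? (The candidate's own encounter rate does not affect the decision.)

Yes

Current rate: (0.075×2.58 + 0.011×9.9 + 0.027×7.65)/(1 + 0.075×4.51 + 0.011×5.17 + 0.027×15.9) = 0.279 kJ/s.
small caterpillars: E/h = 1.5/4.14 = 0.3623 kJ/s.
Since 0.3623 > R, including small caterpillars increases the long-run rate.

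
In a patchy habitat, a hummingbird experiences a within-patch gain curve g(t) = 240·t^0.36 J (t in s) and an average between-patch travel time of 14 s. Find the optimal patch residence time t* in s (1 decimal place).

7.9 s

Maximise g(t)/(T+t): set derivative to zero → g'(t)(T+t) = g(t).
g'(t) = 0.36·240·t^-0.64. Setting 0.36·240·t^-0.64 = 240·t^0.36/(14+t) gives 0.36(14+t) = t, so 0.64·t = 0.36×14.
t* = 0.36×14/0.64 = 7.875 s.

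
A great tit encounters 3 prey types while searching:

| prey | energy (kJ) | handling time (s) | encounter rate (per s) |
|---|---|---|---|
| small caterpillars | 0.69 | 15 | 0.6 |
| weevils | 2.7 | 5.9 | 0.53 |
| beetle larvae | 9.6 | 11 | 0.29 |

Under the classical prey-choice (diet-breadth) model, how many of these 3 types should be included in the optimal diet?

1

Rank by E/h (kJ/s): beetle larvae 0.873, weevils 0.458, small caterpillars 0.046. Include each in turn until the next type's E/h falls below the running intake rate.
Rate on top 1: 0.6644. weevils: 0.458 < 0.6644 → exclude; stop.
Optimal diet: beetle larvae — 1 of 3 types.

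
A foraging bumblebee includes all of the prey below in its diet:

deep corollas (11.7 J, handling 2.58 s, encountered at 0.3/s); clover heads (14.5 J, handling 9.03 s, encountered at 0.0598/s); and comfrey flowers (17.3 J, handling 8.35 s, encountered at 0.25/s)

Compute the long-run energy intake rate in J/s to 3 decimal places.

1.977 J/s

R = (0.3×11.7 + 0.0598×14.5 + 0.25×17.3) / (1 + 0.3×2.58 + 0.0598×9.03 + 0.25×8.35) = 8.702/4.401 = 1.977 J/s.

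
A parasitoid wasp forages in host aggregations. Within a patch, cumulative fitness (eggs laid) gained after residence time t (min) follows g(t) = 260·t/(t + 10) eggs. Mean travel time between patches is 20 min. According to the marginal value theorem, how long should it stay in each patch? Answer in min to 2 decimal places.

14.14 min

By the marginal value theorem, leave when the instantaneous gain rate g'(t) equals the habitat-wide average g(t)/(T + t).
g'(t) = 260·10/(t + 10)². Setting 260·10/(t+10)² = 260t/[(t+10)(20+t)] gives 10(20+t) = t(t+10), so t² = 10×20 = 200.
t* = √200 = 14.14 min.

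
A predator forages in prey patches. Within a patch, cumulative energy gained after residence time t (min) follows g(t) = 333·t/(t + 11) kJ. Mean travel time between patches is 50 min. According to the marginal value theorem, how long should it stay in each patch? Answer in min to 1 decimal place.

Optimal t* satisfies g'(t*) = g(t*)/(T + t*).
g'(t) = 333·11/(t + 11)². Setting 333·11/(t+11)² = 333t/[(t+11)(50+t)] gives 11(50+t) = t(t+11), so t² = 11×50 = 550.
t* = √550 = 23.45 min.

23.5 min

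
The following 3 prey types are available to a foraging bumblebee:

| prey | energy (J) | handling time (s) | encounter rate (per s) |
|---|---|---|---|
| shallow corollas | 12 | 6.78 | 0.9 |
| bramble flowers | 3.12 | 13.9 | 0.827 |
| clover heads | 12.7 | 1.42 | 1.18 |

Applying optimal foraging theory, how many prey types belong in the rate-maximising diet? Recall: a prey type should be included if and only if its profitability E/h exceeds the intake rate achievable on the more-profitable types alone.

1

Profitabilities (E/h, J/s): clover heads 8.94, shallow corollas 1.77, bramble flowers 0.224. Add prey in this order while the next type's profitability exceeds the intake rate on those already taken.
Rate on top 1: 5.601. shallow corollas: 1.77 < 5.601 → exclude; stop.
Optimal diet: clover heads — 1 of 3 types.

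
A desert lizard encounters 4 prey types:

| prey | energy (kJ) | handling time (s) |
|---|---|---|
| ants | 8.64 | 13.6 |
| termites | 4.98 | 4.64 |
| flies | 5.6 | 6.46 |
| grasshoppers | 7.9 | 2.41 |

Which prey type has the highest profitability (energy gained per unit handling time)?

Profitability E/h (kJ/s): ants = 8.64/13.6 = 0.635, termites = 4.98/4.64 = 1.07, flies = 5.6/6.46 = 0.867, grasshoppers = 7.9/2.41 = 3.28.
Ranked: grasshoppers > termites > flies > ants.

grasshoppers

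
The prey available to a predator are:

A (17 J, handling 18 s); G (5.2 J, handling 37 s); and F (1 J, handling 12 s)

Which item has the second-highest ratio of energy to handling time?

Profitability E/h (J/s): A = 17/18 = 0.944, G = 5.2/37 = 0.141, F = 1/12 = 0.0833.
Ranked: A > G > F.

G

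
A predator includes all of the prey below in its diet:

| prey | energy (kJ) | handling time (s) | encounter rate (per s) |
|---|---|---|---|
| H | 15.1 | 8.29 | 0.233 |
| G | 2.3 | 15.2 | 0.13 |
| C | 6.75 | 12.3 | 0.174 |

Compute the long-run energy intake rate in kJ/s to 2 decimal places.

0.71 kJ/s

Energy encountered per unit search time: 0.233×15.1 + 0.13×2.3 + 0.174×6.75 = 4.992 kJ/s.
Handling time per unit search time: 0.233×8.29 + 0.13×15.2 + 0.174×12.3 = 6.048.
Rate = 4.992/(1 + 6.048) = 0.7083 kJ/s.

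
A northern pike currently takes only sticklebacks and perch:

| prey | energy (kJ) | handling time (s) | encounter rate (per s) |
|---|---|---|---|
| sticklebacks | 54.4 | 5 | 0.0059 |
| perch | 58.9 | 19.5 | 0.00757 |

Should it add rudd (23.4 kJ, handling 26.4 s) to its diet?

On sticklebacks and perch alone, R = ΣλE/(1+Σλh) = 0.7668/1.177 = 0.6515 kJ/s.
rudd: E/h = 23.4/26.4 = 0.8864 kJ/s.
Since 0.8864 > R, including rudd increases the long-run rate.

Yes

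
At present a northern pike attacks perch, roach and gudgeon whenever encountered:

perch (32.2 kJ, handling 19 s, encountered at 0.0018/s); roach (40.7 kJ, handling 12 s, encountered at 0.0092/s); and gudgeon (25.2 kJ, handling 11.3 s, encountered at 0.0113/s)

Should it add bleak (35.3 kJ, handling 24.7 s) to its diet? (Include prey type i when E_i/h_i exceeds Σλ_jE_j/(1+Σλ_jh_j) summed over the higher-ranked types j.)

On perch, roach and gudgeon alone, R = ΣλE/(1+Σλh) = 0.7172/1.272 = 0.5637 kJ/s.
Profitability of bleak: 35.3/24.7 = 1.429 kJ/s.
1.429 > 0.5637, so adding bleak raises the average — include it.

Yes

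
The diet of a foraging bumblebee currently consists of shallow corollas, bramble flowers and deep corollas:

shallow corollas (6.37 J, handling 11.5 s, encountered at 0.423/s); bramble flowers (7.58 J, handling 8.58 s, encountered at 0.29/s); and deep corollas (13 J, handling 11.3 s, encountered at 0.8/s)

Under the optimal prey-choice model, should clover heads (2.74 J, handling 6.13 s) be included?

Current rate: (0.423×6.37 + 0.29×7.58 + 0.8×13)/(1 + 0.423×11.5 + 0.29×8.58 + 0.8×11.3) = 0.8793 J/s.
clover heads: E/h = 2.74/6.13 = 0.447 J/s.
Since 0.447 < R, time spent handling clover heads is better spent searching.

No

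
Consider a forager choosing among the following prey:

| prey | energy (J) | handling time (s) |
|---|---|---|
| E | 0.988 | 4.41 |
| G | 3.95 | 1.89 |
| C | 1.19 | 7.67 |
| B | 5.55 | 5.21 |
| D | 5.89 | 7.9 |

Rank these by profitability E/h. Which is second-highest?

Profitability E/h (J/s): E = 0.988/4.41 = 0.224, G = 3.95/1.89 = 2.09, C = 1.19/7.67 = 0.155, B = 5.55/5.21 = 1.07, D = 5.89/7.9 = 0.746.
Ranked: G > B > D > E > C.

B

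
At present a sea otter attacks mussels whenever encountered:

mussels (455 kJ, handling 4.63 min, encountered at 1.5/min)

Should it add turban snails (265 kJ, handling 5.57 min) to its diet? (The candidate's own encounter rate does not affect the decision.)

Current rate: (1.5×455)/(1 + 1.5×4.63) = 85.9 kJ/min.
Profitability of turban snails: 265/5.57 = 47.58 kJ/min.
Since 47.58 < R, time spent handling turban snails is better spent searching.

No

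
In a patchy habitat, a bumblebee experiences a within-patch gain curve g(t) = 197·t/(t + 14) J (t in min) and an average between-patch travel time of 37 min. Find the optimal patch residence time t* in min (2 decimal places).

22.76 min

By the marginal value theorem, leave when the instantaneous gain rate g'(t) equals the habitat-wide average g(t)/(T + t).
g'(t) = 197·14/(t + 14)². Setting 197·14/(t+14)² = 197t/[(t+14)(37+t)] gives 14(37+t) = t(t+14), so t² = 14×37 = 518.
t* = √518 = 22.76 min.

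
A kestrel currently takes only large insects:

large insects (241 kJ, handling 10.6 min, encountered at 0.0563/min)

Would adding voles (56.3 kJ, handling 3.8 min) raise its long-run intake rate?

Yes

On large insects alone, R = ΣλE/(1+Σλh) = 13.57/1.597 = 8.497 kJ/min.
Profitability of voles: 56.3/3.8 = 14.82 kJ/min.
14.82 > 8.497, so adding voles raises the average — include it.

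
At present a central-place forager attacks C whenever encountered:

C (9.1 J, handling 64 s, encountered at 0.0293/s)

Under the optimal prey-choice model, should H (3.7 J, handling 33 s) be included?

On C alone, R = ΣλE/(1+Σλh) = 0.2666/2.875 = 0.09273 J/s.
H: E/h = 3.7/33 = 0.1121 J/s.
0.1121 > 0.09273, so adding H raises the average — include it.

Yes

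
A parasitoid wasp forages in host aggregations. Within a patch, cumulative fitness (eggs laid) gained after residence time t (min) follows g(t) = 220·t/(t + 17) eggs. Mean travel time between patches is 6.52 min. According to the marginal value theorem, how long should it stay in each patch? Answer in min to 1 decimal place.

Maximise g(t)/(T+t): set derivative to zero → g'(t)(T+t) = g(t).
g'(t) = 220·17/(t + 17)². Setting 220·17/(t+17)² = 220t/[(t+17)(6.52+t)] gives 17(6.52+t) = t(t+17), so t² = 17×6.52 = 110.8.
t* = √110.8 = 10.53 min.

10.5 min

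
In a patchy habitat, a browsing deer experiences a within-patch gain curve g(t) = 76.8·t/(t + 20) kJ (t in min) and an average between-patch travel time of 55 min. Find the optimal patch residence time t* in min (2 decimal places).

By the marginal value theorem, leave when the instantaneous gain rate g'(t) equals the habitat-wide average g(t)/(T + t).
g'(t) = 76.8·20/(t + 20)². Setting 76.8·20/(t+20)² = 76.8t/[(t+20)(55+t)] gives 20(55+t) = t(t+20), so t² = 20×55 = 1100.
t* = √1100 = 33.17 min.

33.17 min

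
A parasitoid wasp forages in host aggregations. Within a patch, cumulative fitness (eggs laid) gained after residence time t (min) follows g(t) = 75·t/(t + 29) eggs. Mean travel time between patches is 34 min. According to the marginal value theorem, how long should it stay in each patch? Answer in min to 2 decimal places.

31.40 min

Optimal t* satisfies g'(t*) = g(t*)/(T + t*).
g'(t) = 75·29/(t + 29)². Setting 75·29/(t+29)² = 75t/[(t+29)(34+t)] gives 29(34+t) = t(t+29), so t² = 29×34 = 986.
t* = √986 = 31.4 min.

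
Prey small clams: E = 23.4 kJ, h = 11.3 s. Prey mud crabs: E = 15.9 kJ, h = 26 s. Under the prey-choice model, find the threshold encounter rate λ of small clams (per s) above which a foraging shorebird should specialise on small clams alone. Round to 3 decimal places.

0.037 per s

At the threshold, the rate on small clams alone equals the profitability of mud crabs: λ·23.4/(1 + λ·11.3) = 15.9/26 = 0.6115.
Rearranging, λ(23.4 − 0.6115×11.3) = 0.6115, so λ = 0.6115/16.49 = 0.03709 per s.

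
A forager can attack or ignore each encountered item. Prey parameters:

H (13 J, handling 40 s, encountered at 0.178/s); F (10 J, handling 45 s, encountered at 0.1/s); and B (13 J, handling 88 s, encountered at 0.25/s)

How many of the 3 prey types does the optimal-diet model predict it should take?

1

Profitabilities (E/h, J/s): H 0.325, F 0.222, B 0.148. Add prey in this order while the next type's profitability exceeds the intake rate on those already taken.
Rate on top 1: 0.285. F: 0.222 < 0.285 → exclude; stop.
Optimal diet: H — 1 of 3 types.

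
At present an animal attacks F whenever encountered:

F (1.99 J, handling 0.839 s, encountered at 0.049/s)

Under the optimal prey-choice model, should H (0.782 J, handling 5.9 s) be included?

On F alone, R = ΣλE/(1+Σλh) = 0.09751/1.041 = 0.09366 J/s.
H: E/h = 0.782/5.9 = 0.1325 J/s.
Since 0.1325 > R, including H increases the long-run rate.

Yes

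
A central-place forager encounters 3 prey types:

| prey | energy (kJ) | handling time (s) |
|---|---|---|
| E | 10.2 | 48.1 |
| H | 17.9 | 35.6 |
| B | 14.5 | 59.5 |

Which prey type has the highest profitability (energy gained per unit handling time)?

In descending order of E/h:
H: 17.9/35.6 = 0.503 kJ/s
B: 14.5/59.5 = 0.244 kJ/s
E: 10.2/48.1 = 0.212 kJ/s

H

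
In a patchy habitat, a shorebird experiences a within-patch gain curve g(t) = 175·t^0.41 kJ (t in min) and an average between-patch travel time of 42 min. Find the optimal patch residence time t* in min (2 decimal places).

By the marginal value theorem, leave when the instantaneous gain rate g'(t) equals the habitat-wide average g(t)/(T + t).
g'(t) = 0.41·175·t^-0.59. Setting 0.41·175·t^-0.59 = 175·t^0.41/(42+t) gives 0.41(42+t) = t, so 0.59·t = 0.41×42.
t* = 0.41×42/0.59 = 29.19 min.

29.19 min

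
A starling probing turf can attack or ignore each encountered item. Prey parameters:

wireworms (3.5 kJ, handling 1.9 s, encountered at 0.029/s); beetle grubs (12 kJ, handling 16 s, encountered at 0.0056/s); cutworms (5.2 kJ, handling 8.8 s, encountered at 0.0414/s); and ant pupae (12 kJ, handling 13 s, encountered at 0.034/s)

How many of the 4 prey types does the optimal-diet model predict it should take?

4

Rank by E/h (kJ/s): wireworms 1.84, ant pupae 0.923, beetle grubs 0.75, cutworms 0.591. Include each in turn until the next type's E/h falls below the running intake rate.
Rate on top 1: 0.0962. ant pupae: 0.923 > 0.0962 → include.
Rate on top 2: 0.3403. beetle grubs: 0.75 > 0.3403 → include.
Rate on top 3: 0.3635. cutworms: 0.591 > 0.3635 → include.
Optimal diet: wireworms, ant pupae, beetle grubs, cutworms — 4 of 4 types.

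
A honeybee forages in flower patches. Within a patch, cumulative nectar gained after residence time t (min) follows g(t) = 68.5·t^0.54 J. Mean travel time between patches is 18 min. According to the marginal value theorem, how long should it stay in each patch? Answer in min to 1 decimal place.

21.1 min

Optimal t* satisfies g'(t*) = g(t*)/(T + t*).
g'(t) = 0.54·68.5·t^-0.46. Setting 0.54·68.5·t^-0.46 = 68.5·t^0.54/(18+t) gives 0.54(18+t) = t, so 0.46·t = 0.54×18.
t* = 0.54×18/0.46 = 21.13 min.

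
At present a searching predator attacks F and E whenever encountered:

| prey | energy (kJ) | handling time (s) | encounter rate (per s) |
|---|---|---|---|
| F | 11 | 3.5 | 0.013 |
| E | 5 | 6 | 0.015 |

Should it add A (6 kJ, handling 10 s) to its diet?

Yes

Intake rate on the current diet: R = (0.013×11 + 0.015×5) / (1 + 0.013×3.5 + 0.015×6) = 0.218/1.135 = 0.192 kJ/s.
A: E/h = 6/10 = 0.6 kJ/s.
Since 0.6 > R, including A increases the long-run rate.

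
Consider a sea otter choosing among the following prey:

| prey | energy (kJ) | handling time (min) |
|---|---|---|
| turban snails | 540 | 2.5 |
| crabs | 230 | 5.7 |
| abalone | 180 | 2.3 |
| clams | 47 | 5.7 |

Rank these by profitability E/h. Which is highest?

Profitability E/h (kJ/min): turban snails = 540/2.5 = 216, crabs = 230/5.7 = 40.4, abalone = 180/2.3 = 78.3, clams = 47/5.7 = 8.25.
Ranked: turban snails > abalone > crabs > clams.

turban snails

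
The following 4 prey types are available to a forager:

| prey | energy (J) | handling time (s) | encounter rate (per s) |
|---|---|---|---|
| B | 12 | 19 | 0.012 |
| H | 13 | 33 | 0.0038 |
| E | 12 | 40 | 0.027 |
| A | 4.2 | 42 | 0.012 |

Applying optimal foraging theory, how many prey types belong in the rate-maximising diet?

Profitabilities (E/h, J/s): B 0.632, H 0.394, E 0.3, A 0.1. Add prey in this order while the next type's profitability exceeds the intake rate on those already taken.
Rate on top 1: 0.1173. H: 0.394 > 0.1173 → include.
Rate on top 2: 0.1429. E: 0.3 > 0.1429 → include.
Rate on top 3: 0.2126. A: 0.1 < 0.2126 → exclude; stop.
Optimal diet: B, H, E — 3 of 4 types.

3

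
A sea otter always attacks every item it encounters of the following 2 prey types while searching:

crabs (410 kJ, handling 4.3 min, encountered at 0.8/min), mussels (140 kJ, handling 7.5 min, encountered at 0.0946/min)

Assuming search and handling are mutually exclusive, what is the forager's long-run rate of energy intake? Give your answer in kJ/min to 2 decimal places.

66.27 kJ/min

R = Σλ_iE_i / (1 + Σλ_ih_i)
Numerator: 0.8×410 + 0.0946×140 = 341.2
Denominator: 1 + 0.8×4.3 + 0.0946×7.5 = 5.149
R = 341.2/5.149 = 66.27 kJ/min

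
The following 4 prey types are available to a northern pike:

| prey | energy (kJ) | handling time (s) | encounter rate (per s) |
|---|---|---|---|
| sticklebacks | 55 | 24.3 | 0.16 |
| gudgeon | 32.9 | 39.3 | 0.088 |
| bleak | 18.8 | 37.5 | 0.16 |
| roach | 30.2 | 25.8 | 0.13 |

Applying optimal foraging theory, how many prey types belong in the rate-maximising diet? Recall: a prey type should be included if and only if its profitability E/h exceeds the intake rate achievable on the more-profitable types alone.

1

E/h in descending order: sticklebacks 2.26, roach 1.17, gudgeon 0.837, bleak 0.501 kJ/s. The optimal diet is the largest prefix of this list for which every included type satisfies E_i/h_i > R on the types above it.
Rate on top 1: 1.8. roach: 1.17 < 1.8 → exclude; stop.
Optimal diet: sticklebacks — 1 of 4 types.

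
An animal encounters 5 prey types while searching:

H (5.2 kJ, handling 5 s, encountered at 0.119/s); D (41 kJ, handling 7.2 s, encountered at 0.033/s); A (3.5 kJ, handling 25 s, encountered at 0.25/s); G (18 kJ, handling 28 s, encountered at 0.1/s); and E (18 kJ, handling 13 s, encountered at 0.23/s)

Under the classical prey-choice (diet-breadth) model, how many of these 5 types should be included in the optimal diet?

2

Profitabilities (E/h, kJ/s): D 5.69, E 1.38, H 1.04, G 0.643, A 0.14. Add prey in this order while the next type's profitability exceeds the intake rate on those already taken.
Rate on top 1: 1.093. E: 1.38 > 1.093 → include.
Rate on top 2: 1.299. H: 1.04 < 1.299 → exclude; stop.
Optimal diet: D, E — 2 of 5 types.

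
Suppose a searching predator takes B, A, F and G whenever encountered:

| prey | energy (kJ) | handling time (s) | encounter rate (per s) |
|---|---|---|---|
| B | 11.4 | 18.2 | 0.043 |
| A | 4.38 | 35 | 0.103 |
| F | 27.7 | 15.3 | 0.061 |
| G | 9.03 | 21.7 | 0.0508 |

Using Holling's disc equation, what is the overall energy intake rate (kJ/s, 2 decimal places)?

0.42 kJ/s

R = Σλ_iE_i / (1 + Σλ_ih_i)
Numerator: 0.043×11.4 + 0.103×4.38 + 0.061×27.7 + 0.0508×9.03 = 3.09
Denominator: 1 + 0.043×18.2 + 0.103×35 + 0.061×15.3 + 0.0508×21.7 = 7.423
R = 3.09/7.423 = 0.4162 kJ/s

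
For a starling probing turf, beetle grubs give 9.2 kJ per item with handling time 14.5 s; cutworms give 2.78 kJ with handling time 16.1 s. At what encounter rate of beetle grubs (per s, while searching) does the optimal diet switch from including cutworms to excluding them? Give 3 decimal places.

0.026 per s

The zero-one rule: include cutworms iff E₂/h₂ > λE₁/(1+λh₁). Equality gives the switch point.
λE₁h₂ = E₂ + λE₂h₁ ⇒ λ = E₂/(E₁h₂ − E₂h₁) = 2.78/(148.1 − 40.31) = 0.02579 per s.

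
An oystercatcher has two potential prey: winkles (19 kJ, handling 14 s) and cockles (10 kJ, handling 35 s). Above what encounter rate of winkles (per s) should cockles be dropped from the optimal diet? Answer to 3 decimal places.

The zero-one rule: include cockles iff E₂/h₂ > λE₁/(1+λh₁). Equality gives the switch point.
λE₁h₂ = E₂ + λE₂h₁ ⇒ λ = E₂/(E₁h₂ − E₂h₁) = 10/(665 − 140) = 0.01905 per s.

0.019 per s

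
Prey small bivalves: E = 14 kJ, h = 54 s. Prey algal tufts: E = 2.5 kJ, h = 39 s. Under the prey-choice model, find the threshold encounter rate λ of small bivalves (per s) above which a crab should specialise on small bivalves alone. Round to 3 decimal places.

0.006 per s

Drop algal tufts once their profitability E₂/h₂ falls below the rate achievable on small bivalves alone: E₂/h₂ = λE₁/(1 + λh₁).
Solve for λ: λE₁h₂ = E₂(1 + λh₁) → λ(E₁h₂ − E₂h₁) = E₂ → λ = E₂/(E₁h₂ − E₂h₁).
λ = 2.5/(14×39 − 2.5×54) = 2.5/411 = 0.006083 per s.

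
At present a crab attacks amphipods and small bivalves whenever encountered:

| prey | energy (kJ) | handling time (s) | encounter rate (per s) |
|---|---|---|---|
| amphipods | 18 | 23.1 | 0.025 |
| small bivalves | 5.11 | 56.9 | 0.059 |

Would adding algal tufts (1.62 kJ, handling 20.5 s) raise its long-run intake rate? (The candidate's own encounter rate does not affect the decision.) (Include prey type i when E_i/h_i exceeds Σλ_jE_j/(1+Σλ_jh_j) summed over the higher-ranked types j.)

On amphipods and small bivalves alone, R = ΣλE/(1+Σλh) = 0.7515/4.935 = 0.1523 kJ/s.
algal tufts: E/h = 1.62/20.5 = 0.07902 kJ/s.
0.07902 < 0.1523, so adding algal tufts would lower the average — exclude it.

No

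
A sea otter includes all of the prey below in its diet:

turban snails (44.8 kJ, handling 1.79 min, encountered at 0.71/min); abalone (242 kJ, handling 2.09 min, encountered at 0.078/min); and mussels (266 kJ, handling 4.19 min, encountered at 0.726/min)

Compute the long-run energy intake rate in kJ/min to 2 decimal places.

44.52 kJ/min

R = Σλ_iE_i / (1 + Σλ_ih_i)
Numerator: 0.71×44.8 + 0.078×242 + 0.726×266 = 243.8
Denominator: 1 + 0.71×1.79 + 0.078×2.09 + 0.726×4.19 = 5.476
R = 243.8/5.476 = 44.52 kJ/min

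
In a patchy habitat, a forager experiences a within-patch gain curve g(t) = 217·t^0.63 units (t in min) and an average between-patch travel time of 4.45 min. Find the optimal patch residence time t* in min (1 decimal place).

By the marginal value theorem, leave when the instantaneous gain rate g'(t) equals the habitat-wide average g(t)/(T + t).
g'(t) = 0.63·217·t^-0.37. Setting 0.63·217·t^-0.37 = 217·t^0.63/(4.45+t) gives 0.63(4.45+t) = t, so 0.37·t = 0.63×4.45.
t* = 0.63×4.45/0.37 = 7.577 min.

7.6 min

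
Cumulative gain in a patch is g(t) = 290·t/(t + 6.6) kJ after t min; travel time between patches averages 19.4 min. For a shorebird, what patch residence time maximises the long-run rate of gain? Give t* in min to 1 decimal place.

11.3 min

Optimal t* satisfies g'(t*) = g(t*)/(T + t*).
g'(t) = 290·6.6/(t + 6.6)². Setting 290·6.6/(t+6.6)² = 290t/[(t+6.6)(19.4+t)] gives 6.6(19.4+t) = t(t+6.6), so t² = 6.6×19.4 = 128.
t* = √128 = 11.32 min.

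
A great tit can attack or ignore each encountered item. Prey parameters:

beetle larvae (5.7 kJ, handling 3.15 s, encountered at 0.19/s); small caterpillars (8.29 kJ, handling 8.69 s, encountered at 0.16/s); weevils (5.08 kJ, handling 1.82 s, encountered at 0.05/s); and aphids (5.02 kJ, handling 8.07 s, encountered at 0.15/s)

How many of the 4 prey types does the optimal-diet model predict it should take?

E/h in descending order: weevils 2.79, beetle larvae 1.81, small caterpillars 0.954, aphids 0.622 kJ/s. The optimal diet is the largest prefix of this list for which every included type satisfies E_i/h_i > R on the types above it.
Rate on top 1: 0.2328. beetle larvae: 1.81 > 0.2328 → include.
Rate on top 2: 0.7914. small caterpillars: 0.954 > 0.7914 → include.
Rate on top 3: 0.8648. aphids: 0.622 < 0.8648 → exclude; stop.
Optimal diet: weevils, beetle larvae, small caterpillars — 3 of 4 types.

3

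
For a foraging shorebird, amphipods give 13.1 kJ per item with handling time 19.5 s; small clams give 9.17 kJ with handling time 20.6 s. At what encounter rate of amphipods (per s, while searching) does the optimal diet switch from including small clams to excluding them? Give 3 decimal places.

Drop small clams once their profitability E₂/h₂ falls below the rate achievable on amphipods alone: E₂/h₂ = λE₁/(1 + λh₁).
Solve for λ: λE₁h₂ = E₂(1 + λh₁) → λ(E₁h₂ − E₂h₁) = E₂ → λ = E₂/(E₁h₂ − E₂h₁).
λ = 9.17/(13.1×20.6 − 9.17×19.5) = 9.17/91.05 = 0.1007 per s.

0.101 per s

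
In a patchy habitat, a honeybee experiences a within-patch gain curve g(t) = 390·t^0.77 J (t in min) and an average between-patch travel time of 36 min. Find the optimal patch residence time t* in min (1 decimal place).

120.5 min

Maximise g(t)/(T+t): set derivative to zero → g'(t)(T+t) = g(t).
g'(t) = 0.77·390·t^-0.23. Setting 0.77·390·t^-0.23 = 390·t^0.77/(36+t) gives 0.77(36+t) = t, so 0.23·t = 0.77×36.
t* = 0.77×36/0.23 = 120.5 min.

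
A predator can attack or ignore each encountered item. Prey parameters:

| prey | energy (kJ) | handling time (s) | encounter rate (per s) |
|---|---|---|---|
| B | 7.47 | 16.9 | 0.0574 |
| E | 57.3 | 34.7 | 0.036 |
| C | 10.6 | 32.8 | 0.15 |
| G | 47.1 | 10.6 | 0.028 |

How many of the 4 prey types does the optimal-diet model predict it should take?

2

Profitabilities (E/h, kJ/s): G 4.44, E 1.65, B 0.442, C 0.323. Add prey in this order while the next type's profitability exceeds the intake rate on those already taken.
Rate on top 1: 1.017. E: 1.65 > 1.017 → include.
Rate on top 2: 1.328. B: 0.442 < 1.328 → exclude; stop.
Optimal diet: G, E — 2 of 4 types.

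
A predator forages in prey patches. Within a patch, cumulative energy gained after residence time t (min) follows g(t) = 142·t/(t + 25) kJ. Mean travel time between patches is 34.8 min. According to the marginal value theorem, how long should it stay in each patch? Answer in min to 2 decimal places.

Maximise g(t)/(T+t): set derivative to zero → g'(t)(T+t) = g(t).
g'(t) = 142·25/(t + 25)². Setting 142·25/(t+25)² = 142t/[(t+25)(34.8+t)] gives 25(34.8+t) = t(t+25), so t² = 25×34.8 = 870.
t* = √870 = 29.5 min.

29.50 min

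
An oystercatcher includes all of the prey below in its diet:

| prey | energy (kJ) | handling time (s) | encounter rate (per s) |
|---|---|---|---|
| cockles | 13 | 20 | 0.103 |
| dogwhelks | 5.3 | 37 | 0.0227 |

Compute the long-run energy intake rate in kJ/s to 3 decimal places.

R = (0.103×13 + 0.0227×5.3) / (1 + 0.103×20 + 0.0227×37) = 1.459/3.9 = 0.3742 kJ/s.

0.374 kJ/s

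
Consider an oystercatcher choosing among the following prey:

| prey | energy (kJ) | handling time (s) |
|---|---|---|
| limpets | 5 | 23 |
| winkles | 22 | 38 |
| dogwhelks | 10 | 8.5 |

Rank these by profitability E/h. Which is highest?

In descending order of E/h:
dogwhelks: 10/8.5 = 1.18 kJ/s
winkles: 22/38 = 0.579 kJ/s
limpets: 5/23 = 0.217 kJ/s

dogwhelks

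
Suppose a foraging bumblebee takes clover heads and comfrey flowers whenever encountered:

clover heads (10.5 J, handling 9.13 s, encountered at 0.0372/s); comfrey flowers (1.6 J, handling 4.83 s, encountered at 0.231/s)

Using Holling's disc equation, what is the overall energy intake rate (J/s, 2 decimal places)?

0.31 J/s

Energy encountered per unit search time: 0.0372×10.5 + 0.231×1.6 = 0.7602 J/s.
Handling time per unit search time: 0.0372×9.13 + 0.231×4.83 = 1.455.
Rate = 0.7602/(1 + 1.455) = 0.3096 J/s.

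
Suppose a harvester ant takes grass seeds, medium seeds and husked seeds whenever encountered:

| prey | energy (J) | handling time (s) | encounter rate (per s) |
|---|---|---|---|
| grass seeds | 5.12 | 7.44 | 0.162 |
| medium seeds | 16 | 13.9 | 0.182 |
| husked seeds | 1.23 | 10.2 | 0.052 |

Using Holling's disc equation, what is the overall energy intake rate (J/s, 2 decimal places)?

Energy encountered per unit search time: 0.162×5.12 + 0.182×16 + 0.052×1.23 = 3.805 J/s.
Handling time per unit search time: 0.162×7.44 + 0.182×13.9 + 0.052×10.2 = 4.265.
Rate = 3.805/(1 + 4.265) = 0.7227 J/s.

0.72 J/s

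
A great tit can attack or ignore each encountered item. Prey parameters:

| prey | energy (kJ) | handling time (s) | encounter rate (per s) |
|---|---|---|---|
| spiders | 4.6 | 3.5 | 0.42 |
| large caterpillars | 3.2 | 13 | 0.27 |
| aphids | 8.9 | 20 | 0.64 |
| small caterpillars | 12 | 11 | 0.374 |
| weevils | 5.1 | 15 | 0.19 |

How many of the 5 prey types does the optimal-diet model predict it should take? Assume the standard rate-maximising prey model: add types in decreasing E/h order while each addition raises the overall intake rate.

2

E/h in descending order: spiders 1.31, small caterpillars 1.09, aphids 0.445, weevils 0.34, large caterpillars 0.246 kJ/s. The optimal diet is the largest prefix of this list for which every included type satisfies E_i/h_i > R on the types above it.
Rate on top 1: 0.7822. small caterpillars: 1.09 > 0.7822 → include.
Rate on top 2: 0.9751. aphids: 0.445 < 0.9751 → exclude; stop.
Optimal diet: spiders, small caterpillars — 2 of 5 types.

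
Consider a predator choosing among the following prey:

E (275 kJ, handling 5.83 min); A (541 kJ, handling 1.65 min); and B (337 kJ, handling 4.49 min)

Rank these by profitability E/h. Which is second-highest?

Profitability E/h (kJ/min): E = 275/5.83 = 47.2, A = 541/1.65 = 328, B = 337/4.49 = 75.1.
Ranked: A > B > E.

B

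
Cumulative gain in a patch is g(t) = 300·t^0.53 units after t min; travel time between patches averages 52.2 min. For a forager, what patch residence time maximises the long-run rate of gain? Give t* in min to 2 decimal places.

58.86 min

Optimal t* satisfies g'(t*) = g(t*)/(T + t*).
g'(t) = 0.53·300·t^-0.47. Setting 0.53·300·t^-0.47 = 300·t^0.53/(52.2+t) gives 0.53(52.2+t) = t, so 0.47·t = 0.53×52.2.
t* = 0.53×52.2/0.47 = 58.86 min.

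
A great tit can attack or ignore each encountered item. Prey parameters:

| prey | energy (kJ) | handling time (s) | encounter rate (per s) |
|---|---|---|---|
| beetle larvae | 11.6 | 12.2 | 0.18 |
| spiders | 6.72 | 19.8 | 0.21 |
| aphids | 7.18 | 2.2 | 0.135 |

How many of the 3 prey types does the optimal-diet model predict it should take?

2

Rank by E/h (kJ/s): aphids 3.26, beetle larvae 0.951, spiders 0.339. Include each in turn until the next type's E/h falls below the running intake rate.
Rate on top 1: 0.7473. beetle larvae: 0.951 > 0.7473 → include.
Rate on top 2: 0.8753. spiders: 0.339 < 0.8753 → exclude; stop.
Optimal diet: aphids, beetle larvae — 2 of 3 types.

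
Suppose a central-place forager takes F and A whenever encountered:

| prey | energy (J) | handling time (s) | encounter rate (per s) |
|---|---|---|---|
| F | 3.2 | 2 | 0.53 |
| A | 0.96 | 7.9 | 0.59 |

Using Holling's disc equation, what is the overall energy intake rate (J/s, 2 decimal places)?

0.34 J/s

R = (0.53×3.2 + 0.59×0.96) / (1 + 0.53×2 + 0.59×7.9) = 2.262/6.721 = 0.3366 J/s.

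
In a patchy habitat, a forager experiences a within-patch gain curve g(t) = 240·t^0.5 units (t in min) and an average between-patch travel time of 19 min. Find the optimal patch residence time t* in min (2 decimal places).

Maximise g(t)/(T+t): set derivative to zero → g'(t)(T+t) = g(t).
g'(t) = 0.5·240·t^-0.5. Setting 0.5·240·t^-0.5 = 240·t^0.5/(19+t) gives 0.5(19+t) = t, so 0.50·t = 0.5×19.
t* = 0.5×19/0.50 = 19 min.

19.00 min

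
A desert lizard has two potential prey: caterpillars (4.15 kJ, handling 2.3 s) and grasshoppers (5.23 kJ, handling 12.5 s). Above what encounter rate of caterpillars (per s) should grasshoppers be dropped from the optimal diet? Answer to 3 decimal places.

Drop grasshoppers once their profitability E₂/h₂ falls below the rate achievable on caterpillars alone: E₂/h₂ = λE₁/(1 + λh₁).
Solve for λ: λE₁h₂ = E₂(1 + λh₁) → λ(E₁h₂ − E₂h₁) = E₂ → λ = E₂/(E₁h₂ − E₂h₁).
λ = 5.23/(4.15×12.5 − 5.23×2.3) = 5.23/39.85 = 0.1313 per s.

0.131 per s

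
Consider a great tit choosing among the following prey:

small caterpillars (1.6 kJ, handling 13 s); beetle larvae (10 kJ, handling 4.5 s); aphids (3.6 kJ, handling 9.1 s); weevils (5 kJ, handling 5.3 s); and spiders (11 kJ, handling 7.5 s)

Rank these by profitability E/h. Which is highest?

Profitability E/h (kJ/s): small caterpillars = 1.6/13 = 0.123, beetle larvae = 10/4.5 = 2.22, aphids = 3.6/9.1 = 0.396, weevils = 5/5.3 = 0.943, spiders = 11/7.5 = 1.47.
Ranked: beetle larvae > spiders > weevils > aphids > small caterpillars.

beetle larvae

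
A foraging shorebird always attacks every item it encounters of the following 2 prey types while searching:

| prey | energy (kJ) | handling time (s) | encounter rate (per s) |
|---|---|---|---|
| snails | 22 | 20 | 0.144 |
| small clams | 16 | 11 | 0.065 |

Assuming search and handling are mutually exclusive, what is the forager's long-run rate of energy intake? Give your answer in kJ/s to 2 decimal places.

0.92 kJ/s

R = (0.144×22 + 0.065×16) / (1 + 0.144×20 + 0.065×11) = 4.208/4.595 = 0.9158 kJ/s.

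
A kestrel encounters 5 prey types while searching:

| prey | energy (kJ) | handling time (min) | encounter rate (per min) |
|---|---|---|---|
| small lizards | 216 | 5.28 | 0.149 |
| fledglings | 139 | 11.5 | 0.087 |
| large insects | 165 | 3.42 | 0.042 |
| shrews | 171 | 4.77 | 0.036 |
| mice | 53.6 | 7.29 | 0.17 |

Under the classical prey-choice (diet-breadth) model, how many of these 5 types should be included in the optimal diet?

E/h in descending order: large insects 48.2, small lizards 40.9, shrews 35.8, fledglings 12.1, mice 7.35 kJ/min. The optimal diet is the largest prefix of this list for which every included type satisfies E_i/h_i > R on the types above it.
Rate on top 1: 6.06. small lizards: 40.9 > 6.06 → include.
Rate on top 2: 20.26. shrews: 35.8 > 20.26 → include.
Rate on top 3: 21.54. fledglings: 12.1 < 21.54 → exclude; stop.
Optimal diet: large insects, small lizards, shrews — 3 of 5 types.

3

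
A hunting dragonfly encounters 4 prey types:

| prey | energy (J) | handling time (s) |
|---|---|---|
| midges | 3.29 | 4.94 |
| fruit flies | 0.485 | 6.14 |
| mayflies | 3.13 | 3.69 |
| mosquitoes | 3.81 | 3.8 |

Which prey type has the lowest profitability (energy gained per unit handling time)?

In descending order of E/h:
mosquitoes: 3.81/3.8 = 1 J/s
mayflies: 3.13/3.69 = 0.848 J/s
midges: 3.29/4.94 = 0.666 J/s
fruit flies: 0.485/6.14 = 0.079 J/s

fruit flies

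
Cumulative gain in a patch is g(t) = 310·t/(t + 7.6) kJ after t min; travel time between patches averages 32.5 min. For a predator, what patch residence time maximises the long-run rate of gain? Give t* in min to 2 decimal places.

15.72 min

Optimal t* satisfies g'(t*) = g(t*)/(T + t*).
g'(t) = 310·7.6/(t + 7.6)². Setting 310·7.6/(t+7.6)² = 310t/[(t+7.6)(32.5+t)] gives 7.6(32.5+t) = t(t+7.6), so t² = 7.6×32.5 = 247.
t* = √247 = 15.72 min.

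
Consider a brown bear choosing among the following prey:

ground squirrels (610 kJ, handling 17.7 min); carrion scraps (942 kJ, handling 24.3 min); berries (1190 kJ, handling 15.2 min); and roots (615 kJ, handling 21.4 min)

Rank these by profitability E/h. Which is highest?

berries

Profitability E/h (kJ/min): ground squirrels = 610/17.7 = 34.5, carrion scraps = 942/24.3 = 38.8, berries = 1190/15.2 = 78.3, roots = 615/21.4 = 28.7.
Ranked: berries > carrion scraps > ground squirrels > roots.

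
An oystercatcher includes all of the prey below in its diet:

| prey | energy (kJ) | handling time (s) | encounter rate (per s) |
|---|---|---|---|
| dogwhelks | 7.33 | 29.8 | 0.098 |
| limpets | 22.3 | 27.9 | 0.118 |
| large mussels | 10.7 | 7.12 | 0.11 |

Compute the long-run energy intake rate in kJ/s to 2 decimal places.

0.57 kJ/s

R = Σλ_iE_i / (1 + Σλ_ih_i)
Numerator: 0.098×7.33 + 0.118×22.3 + 0.11×10.7 = 4.527
Denominator: 1 + 0.098×29.8 + 0.118×27.9 + 0.11×7.12 = 7.996
R = 4.527/7.996 = 0.5661 kJ/s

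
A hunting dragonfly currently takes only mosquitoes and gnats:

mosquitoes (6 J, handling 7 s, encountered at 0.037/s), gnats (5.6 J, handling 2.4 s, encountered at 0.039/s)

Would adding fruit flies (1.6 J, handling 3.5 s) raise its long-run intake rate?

Intake rate on the current diet: R = (0.037×6 + 0.039×5.6) / (1 + 0.037×7 + 0.039×2.4) = 0.4404/1.353 = 0.3256 J/s.
fruit flies: E/h = 1.6/3.5 = 0.4571 J/s.
0.4571 > 0.3256, so adding fruit flies raises the average — include it.

Yes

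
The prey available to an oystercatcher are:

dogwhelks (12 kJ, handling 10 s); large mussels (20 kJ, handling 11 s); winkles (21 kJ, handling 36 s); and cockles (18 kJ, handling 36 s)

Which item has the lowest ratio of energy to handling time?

cockles

In descending order of E/h:
large mussels: 20/11 = 1.82 kJ/s
dogwhelks: 12/10 = 1.2 kJ/s
winkles: 21/36 = 0.583 kJ/s
cockles: 18/36 = 0.5 kJ/s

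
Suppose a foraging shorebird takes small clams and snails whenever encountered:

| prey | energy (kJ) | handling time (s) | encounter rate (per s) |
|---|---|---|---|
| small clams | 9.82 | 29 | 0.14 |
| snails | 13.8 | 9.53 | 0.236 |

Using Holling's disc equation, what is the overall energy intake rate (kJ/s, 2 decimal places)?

0.63 kJ/s

R = (0.14×9.82 + 0.236×13.8) / (1 + 0.14×29 + 0.236×9.53) = 4.632/7.309 = 0.6337 kJ/s.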